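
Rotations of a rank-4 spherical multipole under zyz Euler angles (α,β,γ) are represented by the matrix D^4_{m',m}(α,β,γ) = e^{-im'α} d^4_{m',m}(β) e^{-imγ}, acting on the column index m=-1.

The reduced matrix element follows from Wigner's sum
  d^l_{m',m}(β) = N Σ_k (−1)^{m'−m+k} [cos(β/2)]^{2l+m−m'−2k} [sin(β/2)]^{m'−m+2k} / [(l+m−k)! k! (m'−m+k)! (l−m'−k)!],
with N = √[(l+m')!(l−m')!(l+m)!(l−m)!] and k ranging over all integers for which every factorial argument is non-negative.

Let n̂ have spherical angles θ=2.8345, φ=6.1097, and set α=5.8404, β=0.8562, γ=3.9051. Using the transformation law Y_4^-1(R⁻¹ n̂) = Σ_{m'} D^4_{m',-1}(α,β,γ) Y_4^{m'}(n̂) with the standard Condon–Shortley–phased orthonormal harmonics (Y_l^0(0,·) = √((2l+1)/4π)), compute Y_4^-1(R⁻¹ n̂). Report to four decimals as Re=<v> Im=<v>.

Re=-0.2533 Im=-0.2029

Need the full column D^4_{m',-1} for m'=−4..4 at α=5.8404, β=0.8562, γ=3.9051.
cos(β/2)=0.909756, sin(β/2)=0.415143
d^4_{-4,-1}: single k=3 term ⇒ +0.333666;  D = -0.178132+0.282138i
d^4_{-3,-1}: k∈[2..3] ⇒ +0.775561 -0.269160 = +0.506401;  D = -0.427742+0.271070i
d^4_{-2,-1}: k∈[1..3] ⇒ +0.908467 -0.945855 +0.131304 = +0.093916;  D = -0.093217+0.011435i
d^4_{-1,-1}: k∈[0..3] ⇒ +0.469245 -1.465672 +0.610397 -0.042368 = -0.428398;  D = +0.406553+0.135053i
d^4_{0,-1}: k∈[0..3] ⇒ -0.957608 +1.196422 -0.249132 +0.008646 = -0.001672;  D = +0.001208+0.001156i
d^4_{1,-1}: k∈[0..3] ⇒ +0.977115 -0.610397 +0.063552 -0.000882 = +0.429387;  D = -0.153070-0.401177i
d^4_{2,-1}: k∈[0..2] ⇒ -0.630570 +0.196956 -0.008202 = -0.441816;  D = -0.034551+0.440463i
d^4_{3,-1}: k∈[0..1] ⇒ +0.269160 -0.033628 = +0.235531;  D = +0.117249-0.204274i
d^4_{4,-1}: single k=0 term ⇒ -0.069480;  D = -0.057070+0.039628i
Y_4^{m'}(θ=2.8345,φ=6.1097) and Σ D·Y over m':
  (-0.1781+0.2821i)·(+0.0028+0.0024i)  (-0.4277+0.2711i)·(-0.0286-0.0164i)  (-0.0932+0.0114i)·(+0.1541+0.0557i)  (+0.4066+0.1351i)·(-0.4512-0.0791i)  (+0.0012+0.0012i)·(+0.4905+0.0000i)  (-0.1531-0.4012i)·(+0.4512-0.0791i)  (-0.0346+0.4405i)·(+0.1541-0.0557i)  (+0.1172-0.2043i)·(+0.0286-0.0164i)  (-0.0571+0.0396i)·(+0.0028-0.0024i)
Y_4^-1(R⁻¹ n̂) = -0.253300-0.202934i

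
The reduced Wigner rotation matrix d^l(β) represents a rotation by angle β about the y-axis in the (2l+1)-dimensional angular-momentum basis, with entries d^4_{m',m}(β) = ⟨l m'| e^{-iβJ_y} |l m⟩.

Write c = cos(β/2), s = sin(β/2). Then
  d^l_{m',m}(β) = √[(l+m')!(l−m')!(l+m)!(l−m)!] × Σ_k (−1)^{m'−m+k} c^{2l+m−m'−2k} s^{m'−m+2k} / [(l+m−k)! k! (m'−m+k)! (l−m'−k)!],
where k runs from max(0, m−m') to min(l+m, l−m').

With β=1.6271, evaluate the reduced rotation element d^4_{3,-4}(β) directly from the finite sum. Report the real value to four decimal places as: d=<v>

d^4_{3,-4}(β=1.6271) via Wigner's sum:
Half-angle: c=0.686923, s=0.726730. N=√(5040·1·1·40320)=14255.272709
k: max(0,(-4)−(3))=0 … min(4+(-4),4−(3))=0
  k=0: (−1)^7·14255.2727/(5040)·0.6869^1·0.7267^7 = -0.208001
d^4_{3,-4}(1.6271) = -0.208001

d=-0.2080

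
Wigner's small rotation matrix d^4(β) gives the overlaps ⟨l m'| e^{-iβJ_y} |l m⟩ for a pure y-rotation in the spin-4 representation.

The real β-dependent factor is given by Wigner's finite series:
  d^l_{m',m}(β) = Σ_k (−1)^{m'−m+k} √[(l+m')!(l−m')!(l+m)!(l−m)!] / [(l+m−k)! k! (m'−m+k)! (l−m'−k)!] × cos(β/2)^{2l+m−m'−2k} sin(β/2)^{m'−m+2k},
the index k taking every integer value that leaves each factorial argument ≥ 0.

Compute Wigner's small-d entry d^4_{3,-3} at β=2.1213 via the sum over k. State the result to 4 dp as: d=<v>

d=0.4008

d^4_{3,-3}(β=2.1213) via Wigner's sum:
With c≡cos(β/2)=0.488305 and s≡sin(β/2)=0.872673, N=[5040·1·1·5040]^{1/2}=5040.000000
k: max(0,(-3)−(3))=0 … min(4+(-3),4−(3))=1
  k=0: (−1)^6·5040.0000/(720)·0.4883^2·0.8727^6 = +0.737207
  k=1: (−1)^7·5040.0000/(5040)·0.4883^0·0.8727^8 = -0.336366
d^4_{3,-3}(2.1213) = +0.737207 -0.336366 = +0.400841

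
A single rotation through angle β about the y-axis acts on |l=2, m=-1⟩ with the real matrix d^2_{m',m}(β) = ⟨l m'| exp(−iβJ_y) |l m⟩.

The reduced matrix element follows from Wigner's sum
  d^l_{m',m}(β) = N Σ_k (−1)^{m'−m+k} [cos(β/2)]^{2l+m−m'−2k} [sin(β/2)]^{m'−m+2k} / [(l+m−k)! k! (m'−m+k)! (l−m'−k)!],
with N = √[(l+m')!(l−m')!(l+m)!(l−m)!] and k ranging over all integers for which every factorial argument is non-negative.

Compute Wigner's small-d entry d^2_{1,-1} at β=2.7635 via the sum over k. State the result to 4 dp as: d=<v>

d=-0.8284

d^2_{1,-1}(β=2.7635) via Wigner's sum:
Half-angle: c=0.187922, s=0.982184. N=√(6·1·1·6)=6.000000
k∈{0,1} keeps every argument non-negative
  k=0: (−1)^2·6.0000/(2)·0.1879^2·0.9822^2 = +0.102203
  k=1: (−1)^3·6.0000/(6)·0.1879^0·0.9822^4 = -0.930618
d^2_{1,-1}(2.7635) = +0.102203 -0.930618 = -0.828415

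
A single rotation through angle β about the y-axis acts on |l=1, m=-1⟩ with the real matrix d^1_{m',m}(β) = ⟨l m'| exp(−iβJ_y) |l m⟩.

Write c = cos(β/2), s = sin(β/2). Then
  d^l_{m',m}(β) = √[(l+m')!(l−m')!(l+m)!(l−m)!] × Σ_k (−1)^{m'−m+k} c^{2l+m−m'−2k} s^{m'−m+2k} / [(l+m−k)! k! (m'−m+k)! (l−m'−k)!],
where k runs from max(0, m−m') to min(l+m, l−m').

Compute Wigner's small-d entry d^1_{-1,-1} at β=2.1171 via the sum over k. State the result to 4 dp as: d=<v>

d^1_{-1,-1}(β=2.1171) via Wigner's sum:
With c≡cos(β/2)=0.490136 and s≡sin(β/2)=0.871646, N=[1·2·1·2]^{1/2}=2.000000
The bounds max(0,m−m')=0 and min(l+m,l−m')=0 give 1 term
  k=0: (−1)^0·2.0000/(2)·0.4901^2·0.8716^0 = +0.240234
d^1_{-1,-1}(2.1171) = +0.240234

d=0.2402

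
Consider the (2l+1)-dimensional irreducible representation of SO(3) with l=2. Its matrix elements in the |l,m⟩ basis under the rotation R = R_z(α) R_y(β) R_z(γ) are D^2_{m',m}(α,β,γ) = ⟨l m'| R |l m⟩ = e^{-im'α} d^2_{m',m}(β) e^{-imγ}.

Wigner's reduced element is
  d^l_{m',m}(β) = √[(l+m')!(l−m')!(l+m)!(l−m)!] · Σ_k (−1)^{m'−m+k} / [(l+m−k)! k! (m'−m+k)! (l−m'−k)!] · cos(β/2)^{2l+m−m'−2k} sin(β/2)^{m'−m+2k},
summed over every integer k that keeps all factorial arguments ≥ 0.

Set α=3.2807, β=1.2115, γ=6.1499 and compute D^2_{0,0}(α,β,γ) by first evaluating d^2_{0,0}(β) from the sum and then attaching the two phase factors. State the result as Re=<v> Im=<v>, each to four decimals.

D^2_{0,0}(3.2807,1.2115,6.1499) = e^{-i·0·3.2807}·d^2_{0,0}(1.2115)·e^{-i·0·6.1499}. Compute d first:
With c≡cos(β/2)=0.822075 and s≡sin(β/2)=0.569379, N=[2·2·2·2]^{1/2}=4.000000
Admissible k: 0..2 (factorial args all ≥0)
  k=0: (−1)^0·4.0000/(4)·0.8221^4·0.5694^0 = +0.456716
  k=1: (−1)^1·4.0000/(1)·0.8221^2·0.5694^2 = -0.876366
  k=2: (−1)^2·4.0000/(4)·0.8221^0·0.5694^4 = +0.105101
d^2_{0,0}(1.2115) = +0.456716 -0.876366 +0.105101 = -0.314550
D = (+1.000000+0.000000i)·(-0.314550)·(+1.000000+0.000000i) = -0.314550+0.000000i

Re=-0.3145 Im=0.0000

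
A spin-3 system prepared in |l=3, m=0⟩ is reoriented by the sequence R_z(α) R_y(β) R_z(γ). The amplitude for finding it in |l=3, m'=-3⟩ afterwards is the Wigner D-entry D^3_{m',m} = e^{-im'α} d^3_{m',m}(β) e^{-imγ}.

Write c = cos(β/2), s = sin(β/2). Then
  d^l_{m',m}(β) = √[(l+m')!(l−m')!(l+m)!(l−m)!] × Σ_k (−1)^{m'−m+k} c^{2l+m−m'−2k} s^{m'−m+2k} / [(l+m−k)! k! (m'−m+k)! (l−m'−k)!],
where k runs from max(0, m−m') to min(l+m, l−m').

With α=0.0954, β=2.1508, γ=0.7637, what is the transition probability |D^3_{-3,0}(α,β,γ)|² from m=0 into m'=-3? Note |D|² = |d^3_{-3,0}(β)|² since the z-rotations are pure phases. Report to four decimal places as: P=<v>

P=0.1070

First d^3_{-3,0}(β=2.1508), then the phase factors e^{-i(-3)α} and e^{-i(0)γ}:
With c≡cos(β/2)=0.475380 and s≡sin(β/2)=0.879780, N=[1·720·6·6]^{1/2}=160.996894
Admissible k: 3..3 (factorial args all ≥0)
  k=3: (−1)^0·160.9969/(36)·0.4754^3·0.8798^3 = +0.327161
d^3_{-3,0}(2.1508) = +0.327161
|D^3_{-3,0}|² = |d^3_{-3,0}(β)|² = (+0.327161)² = 0.107034 (the z-rotation phases have unit modulus)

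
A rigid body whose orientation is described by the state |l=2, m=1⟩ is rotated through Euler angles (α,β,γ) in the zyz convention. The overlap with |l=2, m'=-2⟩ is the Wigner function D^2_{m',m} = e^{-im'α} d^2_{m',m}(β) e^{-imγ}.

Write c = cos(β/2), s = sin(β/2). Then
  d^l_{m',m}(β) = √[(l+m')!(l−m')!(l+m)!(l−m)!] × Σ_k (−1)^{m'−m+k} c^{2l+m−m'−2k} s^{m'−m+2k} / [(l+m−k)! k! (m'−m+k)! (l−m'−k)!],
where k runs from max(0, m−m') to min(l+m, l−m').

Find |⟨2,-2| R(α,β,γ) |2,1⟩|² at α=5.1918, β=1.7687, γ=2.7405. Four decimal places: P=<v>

P=0.3441

D^2_{-2,1}(5.1918,1.7687,2.7405) = e^{-i·-2·5.1918}·d^2_{-2,1}(1.7687)·e^{-i·1·2.7405}. Compute d first:
c=cos(1.7687/2)=0.633792, s=sin(1.7687/2)=0.773503; N=√[1·24·6·1]=12.000000
Admissible k: 3..3 (factorial args all ≥0)
  k=3: (−1)^0·12.0000/(6)·0.6338^1·0.7735^3 = +0.586629
d^2_{-2,1}(1.7687) = +0.586629
|D^2_{-2,1}|² = |d^2_{-2,1}(β)|² = (+0.586629)² = 0.344133 (the z-rotation phases have unit modulus)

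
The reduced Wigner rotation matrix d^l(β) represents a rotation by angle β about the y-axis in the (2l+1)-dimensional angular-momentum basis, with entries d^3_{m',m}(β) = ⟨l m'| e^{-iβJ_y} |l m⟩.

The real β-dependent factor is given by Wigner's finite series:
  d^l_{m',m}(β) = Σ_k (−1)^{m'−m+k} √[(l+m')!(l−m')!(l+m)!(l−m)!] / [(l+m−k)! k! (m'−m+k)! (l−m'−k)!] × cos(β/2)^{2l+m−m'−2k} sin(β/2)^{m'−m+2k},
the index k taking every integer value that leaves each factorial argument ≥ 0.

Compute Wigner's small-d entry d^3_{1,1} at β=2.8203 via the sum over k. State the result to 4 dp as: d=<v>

d^3_{1,1}(β=2.8203) via Wigner's sum:
Half-angle: c=0.159956, s=0.987124. N=√(24·2·24·2)=48.000000
k∈{0,1,2} keeps every argument non-negative
  k=0: (−1)^0·48.0000/(48)·0.1600^6·0.9871^0 = +0.000017
  k=1: (−1)^1·48.0000/(6)·0.1600^4·0.9871^2 = -0.005103
  k=2: (−1)^2·48.0000/(8)·0.1600^2·0.9871^4 = +0.145761
d^3_{1,1}(2.8203) = +0.000017 -0.005103 +0.145761 = +0.140674

d=0.1407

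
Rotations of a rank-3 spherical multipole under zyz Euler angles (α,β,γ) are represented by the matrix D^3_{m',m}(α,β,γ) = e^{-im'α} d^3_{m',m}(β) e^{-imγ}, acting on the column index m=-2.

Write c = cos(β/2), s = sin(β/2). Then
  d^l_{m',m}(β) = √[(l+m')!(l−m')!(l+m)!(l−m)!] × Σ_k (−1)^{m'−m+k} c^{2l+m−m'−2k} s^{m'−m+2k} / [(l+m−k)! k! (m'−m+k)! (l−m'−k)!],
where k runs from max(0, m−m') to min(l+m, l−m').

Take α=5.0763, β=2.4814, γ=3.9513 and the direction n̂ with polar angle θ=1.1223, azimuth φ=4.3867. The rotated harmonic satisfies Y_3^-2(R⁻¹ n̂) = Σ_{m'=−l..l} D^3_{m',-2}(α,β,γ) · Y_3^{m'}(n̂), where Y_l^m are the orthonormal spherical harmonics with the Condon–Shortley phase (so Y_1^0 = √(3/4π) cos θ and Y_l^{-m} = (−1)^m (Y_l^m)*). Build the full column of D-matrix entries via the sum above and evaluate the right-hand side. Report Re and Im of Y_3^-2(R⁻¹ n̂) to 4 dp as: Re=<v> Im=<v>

Need the full column D^3_{m',-2} for m'=−3..3 at α=5.0763, β=2.4814, γ=3.9513.
cos(β/2)=0.324134, sin(β/2)=0.946011
d^3_{-3,-2}: single k=1 term ⇒ +0.008291;  D = -0.003460-0.007535i
d^3_{-2,-2}: k∈[0..1] ⇒ +0.001160 -0.049393 = -0.048233;  D = -0.033799+0.034410i
d^3_{-1,-2}: k∈[0..1] ⇒ -0.010703 +0.182345 = +0.171641;  D = +0.157242+0.068816i
d^3_{0,-2}: k∈[0..1] ⇒ +0.054107 -0.460888 = -0.406781;  D = +0.019769-0.406300i
d^3_{1,-2}: k∈[0..1] ⇒ -0.182345 +0.776615 = +0.594271;  D = -0.564977+0.184280i
d^3_{2,-2}: k∈[0..1] ⇒ +0.420731 -0.716766 = -0.296035;  D = +0.185961+0.230337i
d^3_{3,-2}: single k=0 term ⇒ -0.601564;  D = -0.302906+0.519737i
Y_3^{m'}(θ=1.1223,φ=4.3867) and Σ D·Y over m':
  (-0.0035-0.0075i)·(+0.2530-0.1708i)  (-0.0338+0.0344i)·(-0.2862-0.2182i)  (+0.1572+0.0688i)·(+0.0056-0.0165i)  (+0.0198-0.4063i)·(-0.3333+0.0000i)  (-0.5650+0.1843i)·(-0.0056-0.0165i)  (+0.1860+0.2303i)·(-0.2862+0.2182i)  (-0.3029+0.5197i)·(-0.2530-0.1708i)
Y_3^-2(R⁻¹ n̂) = +0.078587+0.032616i

Re=0.0786 Im=0.0326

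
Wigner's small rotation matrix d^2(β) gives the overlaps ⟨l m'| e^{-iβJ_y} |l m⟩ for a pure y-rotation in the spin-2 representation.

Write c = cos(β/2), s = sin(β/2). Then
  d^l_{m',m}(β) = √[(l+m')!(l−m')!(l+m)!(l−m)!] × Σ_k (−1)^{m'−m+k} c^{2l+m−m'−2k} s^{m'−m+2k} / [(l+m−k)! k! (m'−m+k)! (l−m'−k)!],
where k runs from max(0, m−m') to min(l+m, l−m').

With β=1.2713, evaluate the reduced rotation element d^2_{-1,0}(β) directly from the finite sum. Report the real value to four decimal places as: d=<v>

d^2_{-1,0}(β=1.2713) via Wigner's sum:
c=cos(1.2713/2)=0.804686, s=sin(1.2713/2)=0.593701; N=√[1·6·2·2]=4.898979
k: max(0,(0)−(-1))=1 … min(2+(0),2−(-1))=2
  k=1: (−1)^0·4.8990/(2)·0.8047^3·0.5937^1 = +0.757744
  k=2: (−1)^1·4.8990/(2)·0.8047^1·0.5937^3 = -0.412482
d^2_{-1,0}(1.2713) = +0.757744 -0.412482 = +0.345262

d=0.3453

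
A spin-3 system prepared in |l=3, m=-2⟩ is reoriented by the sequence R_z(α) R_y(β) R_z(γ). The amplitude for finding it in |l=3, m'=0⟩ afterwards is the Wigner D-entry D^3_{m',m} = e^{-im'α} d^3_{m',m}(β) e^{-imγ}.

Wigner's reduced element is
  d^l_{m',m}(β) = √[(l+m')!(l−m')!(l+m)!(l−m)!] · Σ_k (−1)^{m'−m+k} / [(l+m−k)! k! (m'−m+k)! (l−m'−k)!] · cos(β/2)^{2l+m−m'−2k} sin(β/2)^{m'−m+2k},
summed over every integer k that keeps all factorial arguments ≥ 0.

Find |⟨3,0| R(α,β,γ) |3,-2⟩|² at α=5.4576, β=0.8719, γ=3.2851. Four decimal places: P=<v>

First d^3_{0,-2}(β=0.8719), then the phase factors e^{-i(0)α} and e^{-i(-2)γ}:
c=cos(0.8719/2)=0.906469, s=sin(0.8719/2)=0.422272; N=√[6·6·1·120]=65.726707
The bounds max(0,m−m')=0 and min(l+m,l−m')=1 give 2 terms
  k=0: (−1)^2·65.7267/(12)·0.9065^4·0.4223^2 = +0.659412
  k=1: (−1)^3·65.7267/(12)·0.9065^2·0.4223^4 = -0.143098
d^3_{0,-2}(0.8719) = +0.659412 -0.143098 = +0.516314
|D^3_{0,-2}|² = |d^3_{0,-2}(β)|² = (+0.516314)² = 0.266580 (the z-rotation phases have unit modulus)

P=0.2666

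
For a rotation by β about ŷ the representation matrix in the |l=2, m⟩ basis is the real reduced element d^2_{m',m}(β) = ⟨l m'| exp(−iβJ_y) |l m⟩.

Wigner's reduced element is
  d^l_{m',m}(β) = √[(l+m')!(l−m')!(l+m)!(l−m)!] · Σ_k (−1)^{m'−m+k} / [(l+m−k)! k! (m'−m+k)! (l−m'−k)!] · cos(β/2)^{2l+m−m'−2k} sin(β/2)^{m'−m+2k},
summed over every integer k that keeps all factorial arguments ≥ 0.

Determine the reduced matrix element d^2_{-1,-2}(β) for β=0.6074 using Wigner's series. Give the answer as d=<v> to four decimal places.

d^2_{-1,-2}(β=0.6074) via Wigner's sum:
c=cos(0.6074/2)=0.954237, s=sin(0.6074/2)=0.299053; N=√[1·6·1·24]=12.000000
Admissible k: 0..0 (factorial args all ≥0)
  k=0: (−1)^1·12.0000/(6)·0.9542^3·0.2991^1 = -0.519692
d^2_{-1,-2}(0.6074) = -0.519692

d=-0.5197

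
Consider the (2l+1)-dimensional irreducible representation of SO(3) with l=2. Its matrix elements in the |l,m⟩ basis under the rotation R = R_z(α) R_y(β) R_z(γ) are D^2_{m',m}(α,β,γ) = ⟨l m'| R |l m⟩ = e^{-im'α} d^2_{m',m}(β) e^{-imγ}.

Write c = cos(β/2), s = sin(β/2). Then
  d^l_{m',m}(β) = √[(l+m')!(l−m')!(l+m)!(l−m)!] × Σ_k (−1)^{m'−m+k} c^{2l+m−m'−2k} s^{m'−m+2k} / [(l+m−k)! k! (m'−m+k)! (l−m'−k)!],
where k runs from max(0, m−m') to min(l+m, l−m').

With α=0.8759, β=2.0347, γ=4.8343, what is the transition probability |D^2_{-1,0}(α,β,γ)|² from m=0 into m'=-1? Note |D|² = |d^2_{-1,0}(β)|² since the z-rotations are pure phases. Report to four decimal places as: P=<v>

D^2_{-1,0}(0.8759,2.0347,4.8343) = e^{-i·-1·0.8759}·d^2_{-1,0}(2.0347)·e^{-i·0·4.8343}. Compute d first:
Half-angle: c=0.525622, s=0.850718. N=√(1·6·2·2)=4.898979
k: max(0,(0)−(-1))=1 … min(2+(0),2−(-1))=2
  k=1: (−1)^0·4.8990/(2)·0.5256^3·0.8507^1 = +0.302609
  k=2: (−1)^1·4.8990/(2)·0.5256^1·0.8507^3 = -0.792695
d^2_{-1,0}(2.0347) = +0.302609 -0.792695 = -0.490086
|D^2_{-1,0}|² = |d^2_{-1,0}(β)|² = (-0.490086)² = 0.240184 (the z-rotation phases have unit modulus)

P=0.2402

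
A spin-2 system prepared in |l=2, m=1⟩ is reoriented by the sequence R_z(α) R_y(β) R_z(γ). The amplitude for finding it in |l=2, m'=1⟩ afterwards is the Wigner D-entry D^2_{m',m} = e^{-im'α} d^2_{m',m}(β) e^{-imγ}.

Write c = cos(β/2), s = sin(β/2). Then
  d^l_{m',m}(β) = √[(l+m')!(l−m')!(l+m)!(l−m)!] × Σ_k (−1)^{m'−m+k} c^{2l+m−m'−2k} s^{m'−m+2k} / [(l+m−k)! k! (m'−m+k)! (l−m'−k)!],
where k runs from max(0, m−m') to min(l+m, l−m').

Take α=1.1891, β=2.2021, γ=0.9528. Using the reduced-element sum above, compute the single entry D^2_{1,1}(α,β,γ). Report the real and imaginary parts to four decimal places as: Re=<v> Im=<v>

Re=0.2415 Im=0.3759

D^2_{1,1}(1.1891,2.2021,0.9528) = e^{-i·1·1.1891}·d^2_{1,1}(2.2021)·e^{-i·1·0.9528}. Compute d first:
Half-angle: c=0.452660, s=0.891683. N=√(6·1·6·1)=6.000000
The bounds max(0,m−m')=0 and min(l+m,l−m')=1 give 2 terms
  k=0: (−1)^0·6.0000/(6)·0.4527^4·0.8917^0 = +0.041984
  k=1: (−1)^1·6.0000/(2)·0.4527^2·0.8917^2 = -0.488750
d^2_{1,1}(2.2021) = +0.041984 -0.488750 = -0.446766
Attach z-rotation phases: D = e^{-i(1)(1.1891)}·(-0.446766)·e^{-i(1)(0.9528)} = +0.241504+0.375866i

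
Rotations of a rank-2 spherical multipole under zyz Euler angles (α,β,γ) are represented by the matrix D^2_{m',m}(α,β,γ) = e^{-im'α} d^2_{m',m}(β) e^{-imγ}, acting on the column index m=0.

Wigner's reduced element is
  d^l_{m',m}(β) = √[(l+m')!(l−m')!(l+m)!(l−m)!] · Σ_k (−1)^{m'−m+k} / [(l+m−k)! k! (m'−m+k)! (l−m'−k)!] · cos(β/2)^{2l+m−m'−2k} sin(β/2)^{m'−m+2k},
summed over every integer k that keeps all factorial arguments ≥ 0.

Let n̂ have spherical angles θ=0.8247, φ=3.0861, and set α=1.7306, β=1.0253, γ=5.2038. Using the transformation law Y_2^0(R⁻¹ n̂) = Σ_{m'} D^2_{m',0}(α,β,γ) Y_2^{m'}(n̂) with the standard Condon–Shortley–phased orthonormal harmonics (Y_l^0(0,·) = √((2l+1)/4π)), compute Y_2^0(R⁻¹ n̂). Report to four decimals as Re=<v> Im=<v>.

Re=-0.0916 Im=0.0000

Need the full column D^2_{m',0} for m'=−2..2 at α=1.7306, β=1.0253, γ=5.2038.
cos(β/2)=0.871448, sin(β/2)=0.490488
d^2_{-2,0}: single k=2 term ⇒ +0.447523;  D = -0.424860-0.140609i
d^2_{-1,0}: k∈[1..2] ⇒ +0.795112 -0.251885 = +0.543227;  D = -0.086441+0.536305i
d^2_{0,0}: k∈[0..2] ⇒ +0.576721 -0.730803 +0.057878 = -0.096204;  D = -0.096204+0.000000i
d^2_{1,0}: k∈[0..1] ⇒ -0.795112 +0.251885 = -0.543227;  D = +0.086441+0.536305i
d^2_{2,0}: single k=0 term ⇒ +0.447523;  D = -0.424860+0.140609i
Y_2^{m'}(θ=0.8247,φ=3.0861) and Σ D·Y over m':
  (-0.4249-0.1406i)·(+0.2070+0.0231i)  (-0.0864+0.5363i)·(-0.3845-0.0214i)  (-0.0962+0.0000i)·(+0.1205+0.0000i)  (+0.0864+0.5363i)·(+0.3845-0.0214i)  (-0.4249+0.1406i)·(+0.2070-0.0231i)
Y_2^0(R⁻¹ n̂) = -0.091639+0.000000i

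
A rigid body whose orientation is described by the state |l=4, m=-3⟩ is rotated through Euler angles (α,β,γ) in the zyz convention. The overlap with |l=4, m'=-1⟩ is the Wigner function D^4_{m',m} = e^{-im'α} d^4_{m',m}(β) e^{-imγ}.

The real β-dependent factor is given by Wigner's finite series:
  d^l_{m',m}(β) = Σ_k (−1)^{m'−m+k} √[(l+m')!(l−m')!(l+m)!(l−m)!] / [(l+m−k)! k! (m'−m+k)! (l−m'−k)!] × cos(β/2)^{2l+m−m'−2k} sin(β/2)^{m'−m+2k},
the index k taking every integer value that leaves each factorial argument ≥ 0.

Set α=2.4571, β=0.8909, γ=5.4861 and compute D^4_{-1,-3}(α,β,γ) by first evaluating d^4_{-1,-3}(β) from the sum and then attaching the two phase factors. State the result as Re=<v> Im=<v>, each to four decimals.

First d^4_{-1,-3}(β=0.8909), then the phase factors e^{-i(-1)α} and e^{-i(-3)γ}:
Half-angle: c=0.902417, s=0.430864. N=√(6·120·1·5040)=1904.940944
Admissible k: 0..1 (factorial args all ≥0)
  k=0: (−1)^2·1904.9409/(240)·0.9024^6·0.4309^2 = +0.795782
  k=1: (−1)^3·1904.9409/(144)·0.9024^4·0.4309^4 = -0.302349
d^4_{-1,-3}(0.8909) = +0.795782 -0.302349 = +0.493433
Attach z-rotation phases: D = e^{-i(-1)(2.4571)}·(+0.493433)·e^{-i(-3)(5.4861)} = +0.492363+0.032466i

Re=0.4924 Im=0.0325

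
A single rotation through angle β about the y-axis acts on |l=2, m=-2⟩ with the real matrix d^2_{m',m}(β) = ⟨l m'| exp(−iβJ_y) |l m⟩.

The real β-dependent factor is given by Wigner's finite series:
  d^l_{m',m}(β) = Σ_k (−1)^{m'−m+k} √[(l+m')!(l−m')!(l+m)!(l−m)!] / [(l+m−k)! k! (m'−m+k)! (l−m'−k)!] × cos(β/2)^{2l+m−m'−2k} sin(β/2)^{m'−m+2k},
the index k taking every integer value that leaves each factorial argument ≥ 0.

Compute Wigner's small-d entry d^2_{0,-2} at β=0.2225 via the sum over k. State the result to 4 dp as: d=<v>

d=0.0298

d^2_{0,-2}(β=0.2225) via Wigner's sum:
Half-angle: c=0.993818, s=0.111021. N=√(2·2·1·24)=9.797959
Admissible k: 0..0 (factorial args all ≥0)
  k=0: (−1)^2·9.7980/(4)·0.9938^2·0.1110^2 = +0.029819
d^2_{0,-2}(0.2225) = +0.029819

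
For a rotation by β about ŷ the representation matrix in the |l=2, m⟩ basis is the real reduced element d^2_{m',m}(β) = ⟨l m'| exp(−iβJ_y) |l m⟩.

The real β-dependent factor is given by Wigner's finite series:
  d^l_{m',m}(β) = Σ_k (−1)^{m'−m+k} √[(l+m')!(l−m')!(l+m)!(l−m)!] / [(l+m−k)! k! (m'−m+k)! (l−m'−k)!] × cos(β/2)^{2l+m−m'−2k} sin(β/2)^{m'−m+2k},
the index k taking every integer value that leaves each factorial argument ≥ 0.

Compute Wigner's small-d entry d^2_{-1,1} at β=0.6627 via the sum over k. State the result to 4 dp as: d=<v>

d^2_{-1,1}(β=0.6627) via Wigner's sum:
With c≡cos(β/2)=0.945604 and s≡sin(β/2)=0.325320, N=[1·6·6·1]^{1/2}=6.000000
Admissible k: 2..3 (factorial args all ≥0)
  k=2: (−1)^0·6.0000/(2)·0.9456^2·0.3253^2 = +0.283897
  k=3: (−1)^1·6.0000/(6)·0.9456^0·0.3253^4 = -0.011201
d^2_{-1,1}(0.6627) = +0.283897 -0.011201 = +0.272697

d=0.2727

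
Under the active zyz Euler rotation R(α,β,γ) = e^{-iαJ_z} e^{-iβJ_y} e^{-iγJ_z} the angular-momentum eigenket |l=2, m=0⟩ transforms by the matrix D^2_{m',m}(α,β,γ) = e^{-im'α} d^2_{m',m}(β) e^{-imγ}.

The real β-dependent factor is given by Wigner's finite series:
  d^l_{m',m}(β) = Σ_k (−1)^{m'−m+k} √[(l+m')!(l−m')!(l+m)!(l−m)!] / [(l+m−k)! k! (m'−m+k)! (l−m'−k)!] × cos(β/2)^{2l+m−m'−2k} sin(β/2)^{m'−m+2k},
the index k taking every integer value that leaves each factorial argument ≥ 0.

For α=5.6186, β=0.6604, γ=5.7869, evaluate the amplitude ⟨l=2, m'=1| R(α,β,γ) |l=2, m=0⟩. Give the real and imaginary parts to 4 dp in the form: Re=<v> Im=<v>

First d^2_{1,0}(β=0.6604), then the phase factors e^{-i(1)α} and e^{-i(0)γ}:
c=cos(0.6604/2)=0.945978, s=sin(0.6604/2)=0.324232; N=√[6·1·2·2]=4.898979
Admissible k: 0..1 (factorial args all ≥0)
  k=0: (−1)^1·4.8990/(2)·0.9460^3·0.3242^1 = -0.672317
  k=1: (−1)^2·4.8990/(2)·0.9460^1·0.3242^3 = +0.078981
d^2_{1,0}(0.6604) = -0.672317 +0.078981 = -0.593336
D = (+0.787173+0.616733i)·(-0.593336)·(+1.000000+0.000000i) = -0.467058-0.365930i

Re=-0.4671 Im=-0.3659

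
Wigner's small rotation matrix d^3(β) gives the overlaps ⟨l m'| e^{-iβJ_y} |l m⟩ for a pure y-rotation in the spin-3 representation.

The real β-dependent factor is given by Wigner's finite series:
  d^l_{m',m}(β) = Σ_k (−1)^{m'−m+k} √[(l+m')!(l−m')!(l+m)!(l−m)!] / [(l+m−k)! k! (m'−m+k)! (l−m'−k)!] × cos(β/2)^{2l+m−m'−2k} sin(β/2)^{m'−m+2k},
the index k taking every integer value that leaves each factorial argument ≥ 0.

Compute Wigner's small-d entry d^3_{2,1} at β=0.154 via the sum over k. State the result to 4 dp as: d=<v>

d=-0.2368

d^3_{2,1}(β=0.154) via Wigner's sum:
Half-angle: c=0.997037, s=0.076924. N=√(120·1·24·2)=75.894664
The bounds max(0,m−m')=0 and min(l+m,l−m')=1 give 2 terms
  k=0: (−1)^1·75.8947/(24)·0.9970^5·0.0769^1 = -0.239672
  k=1: (−1)^2·75.8947/(12)·0.9970^3·0.0769^3 = +0.002853
d^3_{2,1}(0.154) = -0.239672 +0.002853 = -0.236819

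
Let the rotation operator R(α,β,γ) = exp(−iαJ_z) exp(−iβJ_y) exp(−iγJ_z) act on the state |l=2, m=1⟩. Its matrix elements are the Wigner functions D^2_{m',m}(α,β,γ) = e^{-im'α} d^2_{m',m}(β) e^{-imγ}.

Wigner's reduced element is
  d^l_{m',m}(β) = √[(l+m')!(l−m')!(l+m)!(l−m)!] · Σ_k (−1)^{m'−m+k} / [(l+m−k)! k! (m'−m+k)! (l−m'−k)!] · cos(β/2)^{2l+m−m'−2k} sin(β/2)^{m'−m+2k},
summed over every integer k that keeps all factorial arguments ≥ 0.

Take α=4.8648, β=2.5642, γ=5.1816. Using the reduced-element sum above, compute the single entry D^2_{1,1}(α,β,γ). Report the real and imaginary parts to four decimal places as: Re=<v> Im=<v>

Re=0.1763 Im=-0.1263

First d^2_{1,1}(β=2.5642), then the phase factors e^{-i(1)α} and e^{-i(1)γ}:
Half-angle: c=0.284703, s=0.958616. N=√(6·1·6·1)=6.000000
The bounds max(0,m−m')=0 and min(l+m,l−m')=1 give 2 terms
  k=0: (−1)^0·6.0000/(6)·0.2847^4·0.9586^0 = +0.006570
  k=1: (−1)^1·6.0000/(2)·0.2847^2·0.9586^2 = -0.223457
d^2_{1,1}(2.5642) = +0.006570 -0.223457 = -0.216887
Phases: e^{-i·(1)·4.8648}=+0.151822+0.988408i, e^{-i·(1)·5.1816}=+0.452183+0.891925i ⇒ D=+0.176315-0.126305i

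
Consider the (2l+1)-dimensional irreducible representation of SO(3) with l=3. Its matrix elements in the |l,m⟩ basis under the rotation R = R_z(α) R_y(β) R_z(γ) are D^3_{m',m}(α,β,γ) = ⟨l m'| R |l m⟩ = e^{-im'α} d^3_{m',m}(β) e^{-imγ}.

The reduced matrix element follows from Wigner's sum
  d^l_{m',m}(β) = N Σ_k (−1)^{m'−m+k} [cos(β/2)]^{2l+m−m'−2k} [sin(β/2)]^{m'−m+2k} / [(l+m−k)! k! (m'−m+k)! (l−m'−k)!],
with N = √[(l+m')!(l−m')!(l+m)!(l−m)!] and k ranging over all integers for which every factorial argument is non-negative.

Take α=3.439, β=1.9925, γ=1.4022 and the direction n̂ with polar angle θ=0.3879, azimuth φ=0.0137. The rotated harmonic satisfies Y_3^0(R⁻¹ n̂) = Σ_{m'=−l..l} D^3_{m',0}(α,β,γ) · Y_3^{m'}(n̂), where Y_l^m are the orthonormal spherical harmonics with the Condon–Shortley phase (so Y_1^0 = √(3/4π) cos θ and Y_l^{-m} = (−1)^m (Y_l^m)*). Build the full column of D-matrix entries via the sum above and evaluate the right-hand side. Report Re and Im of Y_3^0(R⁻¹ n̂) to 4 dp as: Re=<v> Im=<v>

Need the full column D^3_{m',0} for m'=−3..3 at α=3.439, β=1.9925, γ=1.4022.
cos(β/2)=0.543454, sin(β/2)=0.839439
d^3_{-3,0}: single k=3 term ⇒ +0.424591;  D = -0.266509-0.330531i
d^3_{-2,0}: k∈[2..3] ⇒ +0.336659 -0.803235 = -0.466576;  D = -0.386443-0.261448i
d^3_{-1,0}: k∈[1..3] ⇒ +0.137846 -0.986660 +0.784692 = -0.064123;  D = +0.061308+0.018791i
d^3_{0,0}: k∈[0..3] ⇒ +0.025762 -0.553187 +1.319850 -0.349893 = +0.442532;  D = +0.442532+0.000000i
d^3_{1,0}: k∈[0..2] ⇒ -0.137846 +0.986660 -0.784692 = +0.064123;  D = -0.061308+0.018791i
d^3_{2,0}: k∈[0..1] ⇒ +0.336659 -0.803235 = -0.466576;  D = -0.386443+0.261448i
d^3_{3,0}: single k=0 term ⇒ -0.424591;  D = +0.266509-0.330531i
Y_3^{m'}(θ=0.3879,φ=0.0137) and Σ D·Y over m':
  (-0.2665-0.3305i)·(+0.0226-0.0009i)  (-0.3864-0.2614i)·(+0.1353-0.0037i)  (+0.0613+0.0188i)·(+0.4015-0.0055i)  (+0.4425+0.0000i)·(+0.4438+0.0000i)  (-0.0613+0.0188i)·(-0.4015-0.0055i)  (-0.3864+0.2614i)·(+0.1353+0.0037i)  (+0.2665-0.3305i)·(-0.0226-0.0009i)
Y_3^0(R⁻¹ n̂) = +0.126675-0.000000i

Re=0.1267 Im=0.0000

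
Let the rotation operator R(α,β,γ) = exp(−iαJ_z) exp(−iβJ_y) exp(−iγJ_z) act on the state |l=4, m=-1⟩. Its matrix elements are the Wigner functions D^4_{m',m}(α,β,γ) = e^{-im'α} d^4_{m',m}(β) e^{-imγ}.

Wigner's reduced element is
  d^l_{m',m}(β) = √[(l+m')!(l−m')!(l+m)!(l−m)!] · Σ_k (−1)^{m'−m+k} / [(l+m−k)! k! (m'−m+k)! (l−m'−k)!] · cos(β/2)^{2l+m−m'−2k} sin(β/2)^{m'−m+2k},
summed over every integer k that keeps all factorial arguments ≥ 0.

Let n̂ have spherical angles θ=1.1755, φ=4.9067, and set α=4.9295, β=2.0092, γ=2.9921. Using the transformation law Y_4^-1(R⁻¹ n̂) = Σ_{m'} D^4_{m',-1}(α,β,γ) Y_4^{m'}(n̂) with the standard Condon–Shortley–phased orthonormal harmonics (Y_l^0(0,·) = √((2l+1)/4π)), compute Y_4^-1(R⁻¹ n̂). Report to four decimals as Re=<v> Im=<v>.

Re=0.0372 Im=-0.0067

Need the full column D^4_{m',-1} for m'=−4..4 at α=4.9295, β=2.0092, γ=2.9921.
cos(β/2)=0.536426, sin(β/2)=0.843947
d^4_{-4,-1}: single k=3 term ⇒ +0.199797;  D = -0.150346-0.131585i
d^4_{-3,-1}: k∈[2..3] ⇒ +0.134697 -0.555673 = -0.420976;  D = -0.202506+0.369069i
d^4_{-2,-1}: k∈[1..3] ⇒ +0.045764 -0.566371 +0.934590 = +0.413983;  D = +0.397315+0.116287i
d^4_{-1,-1}: k∈[0..3] ⇒ +0.006856 -0.254554 +1.260148 -1.039709 = -0.027259;  D = +0.001842-0.027197i
d^4_{0,-1}: k∈[0..3] ⇒ -0.048239 +0.716409 -1.773260 +0.731531 = -0.373559;  D = +0.369393-0.055637i
d^4_{1,-1}: k∈[0..3] ⇒ +0.169703 -1.260148 +1.559564 -0.257349 = +0.211769;  D = -0.075908-0.197697i
d^4_{2,-1}: k∈[0..2] ⇒ -0.377581 +1.401885 -0.693991 = +0.330313;  D = +0.275620-0.182045i
d^4_{3,-1}: k∈[0..1] ⇒ +0.555673 -0.825244 = -0.269570;  D = -0.193533-0.187652i
d^4_{4,-1}: single k=0 term ⇒ -0.494539;  D = +0.259694-0.420865i
Y_4^{m'}(θ=1.1755,φ=4.9067) and Σ D·Y over m':
  (-0.1503-0.1316i)·(+0.2288-0.2251i)  (-0.2025+0.3691i)·(-0.2086-0.3163i)  (+0.3973+0.1163i)·(-0.0100+0.0041i)  (+0.0018-0.0272i)·(-0.0637-0.3237i)  (+0.3694-0.0556i)·(-0.0718+0.0000i)  (-0.0759-0.1977i)·(+0.0637-0.3237i)  (+0.2756-0.1820i)·(-0.0100-0.0041i)  (-0.1935-0.1877i)·(+0.2086-0.3163i)  (+0.2597-0.4209i)·(+0.2288+0.2251i)
Y_4^-1(R⁻¹ n̂) = +0.037159-0.006681i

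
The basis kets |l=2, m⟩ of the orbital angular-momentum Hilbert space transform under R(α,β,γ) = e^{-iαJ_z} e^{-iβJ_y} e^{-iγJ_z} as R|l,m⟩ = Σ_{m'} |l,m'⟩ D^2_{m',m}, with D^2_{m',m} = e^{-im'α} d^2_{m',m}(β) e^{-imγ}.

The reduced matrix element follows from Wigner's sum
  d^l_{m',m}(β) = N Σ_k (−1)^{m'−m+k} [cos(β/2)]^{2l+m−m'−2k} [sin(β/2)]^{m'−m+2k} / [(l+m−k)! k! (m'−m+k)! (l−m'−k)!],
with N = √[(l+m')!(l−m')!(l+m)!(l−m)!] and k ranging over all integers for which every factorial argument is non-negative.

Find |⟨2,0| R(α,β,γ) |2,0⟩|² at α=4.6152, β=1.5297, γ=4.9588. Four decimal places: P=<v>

P=0.2475

First d^2_{0,0}(β=1.5297), then the phase factors e^{-i(0)α} and e^{-i(0)γ}:
With c≡cos(β/2)=0.721486 and s≡sin(β/2)=0.692429, N=[2·2·2·2]^{1/2}=4.000000
k: max(0,(0)−(0))=0 … min(2+(0),2−(0))=2
  k=0: (−1)^0·4.0000/(4)·0.7215^4·0.6924^0 = +0.270964
  k=1: (−1)^1·4.0000/(1)·0.7215^2·0.6924^2 = -0.998312
  k=2: (−1)^2·4.0000/(4)·0.7215^0·0.6924^4 = +0.229880
d^2_{0,0}(1.5297) = +0.270964 -0.998312 +0.229880 = -0.497468
|D^2_{0,0}|² = |d^2_{0,0}(β)|² = (-0.497468)² = 0.247474 (the z-rotation phases have unit modulus)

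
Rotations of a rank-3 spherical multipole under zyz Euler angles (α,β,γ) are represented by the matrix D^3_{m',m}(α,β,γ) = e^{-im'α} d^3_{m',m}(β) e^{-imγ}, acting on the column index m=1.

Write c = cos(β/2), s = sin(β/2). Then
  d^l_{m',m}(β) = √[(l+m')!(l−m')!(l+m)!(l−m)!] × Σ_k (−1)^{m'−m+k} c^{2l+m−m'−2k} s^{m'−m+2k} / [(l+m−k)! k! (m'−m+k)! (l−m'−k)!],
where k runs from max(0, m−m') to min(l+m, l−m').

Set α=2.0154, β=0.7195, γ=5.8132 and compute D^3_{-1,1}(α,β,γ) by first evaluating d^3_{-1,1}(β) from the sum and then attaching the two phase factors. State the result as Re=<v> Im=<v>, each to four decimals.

Re=-0.3684 Im=0.2837

Split into d^3_{-1,1}(β=0.7195) × two z-phases.
With c≡cos(β/2)=0.935985 and s≡sin(β/2)=0.352040, N=[2·24·24·2]^{1/2}=48.000000
k∈{2,3,4} keeps every argument non-negative
  k=2: (−1)^0·48.0000/(8)·0.9360^4·0.3520^2 = +0.570704
  k=3: (−1)^1·48.0000/(6)·0.9360^2·0.3520^4 = -0.107646
  k=4: (−1)^2·48.0000/(48)·0.9360^0·0.3520^6 = +0.001904
d^3_{-1,1}(0.7195) = +0.570704 -0.107646 +0.001904 = +0.464962
Attach z-rotation phases: D = e^{-i(-1)(2.0154)}·(+0.464962)·e^{-i(1)(5.8132)} = -0.368395+0.283681i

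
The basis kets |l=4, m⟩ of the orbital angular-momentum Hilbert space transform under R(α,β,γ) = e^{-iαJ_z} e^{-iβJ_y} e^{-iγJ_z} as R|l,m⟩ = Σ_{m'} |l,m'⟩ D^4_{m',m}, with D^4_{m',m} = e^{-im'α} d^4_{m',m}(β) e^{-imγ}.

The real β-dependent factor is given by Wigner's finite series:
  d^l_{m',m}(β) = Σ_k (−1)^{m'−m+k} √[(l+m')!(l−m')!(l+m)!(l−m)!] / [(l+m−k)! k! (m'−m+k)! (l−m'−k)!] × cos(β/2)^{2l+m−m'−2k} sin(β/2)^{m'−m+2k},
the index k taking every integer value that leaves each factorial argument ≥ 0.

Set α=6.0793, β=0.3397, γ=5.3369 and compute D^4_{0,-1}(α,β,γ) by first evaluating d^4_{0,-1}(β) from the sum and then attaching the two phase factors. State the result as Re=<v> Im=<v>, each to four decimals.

Re=-0.3309 Im=0.4592

Split into d^4_{0,-1}(β=0.3397) × two z-phases.
With c≡cos(β/2)=0.985610 and s≡sin(β/2)=0.169035, N=[24·24·6·120]^{1/2}=643.987578
Admissible k: 0..3 (factorial args all ≥0)
  k=0: (−1)^1·643.9876/(144)·0.9856^7·0.1690^1 = -0.683009
  k=1: (−1)^2·643.9876/(24)·0.9856^5·0.1690^3 = +0.120536
  k=2: (−1)^3·643.9876/(24)·0.9856^3·0.1690^5 = -0.003545
  k=3: (−1)^4·643.9876/(144)·0.9856^1·0.1690^7 = +0.000017
d^4_{0,-1}(0.3397) = -0.683009 +0.120536 -0.003545 +0.000017 = -0.566001
Attach z-rotation phases: D = e^{-i(0)(6.0793)}·(-0.566001)·e^{-i(-1)(5.3369)} = -0.330941+0.459168i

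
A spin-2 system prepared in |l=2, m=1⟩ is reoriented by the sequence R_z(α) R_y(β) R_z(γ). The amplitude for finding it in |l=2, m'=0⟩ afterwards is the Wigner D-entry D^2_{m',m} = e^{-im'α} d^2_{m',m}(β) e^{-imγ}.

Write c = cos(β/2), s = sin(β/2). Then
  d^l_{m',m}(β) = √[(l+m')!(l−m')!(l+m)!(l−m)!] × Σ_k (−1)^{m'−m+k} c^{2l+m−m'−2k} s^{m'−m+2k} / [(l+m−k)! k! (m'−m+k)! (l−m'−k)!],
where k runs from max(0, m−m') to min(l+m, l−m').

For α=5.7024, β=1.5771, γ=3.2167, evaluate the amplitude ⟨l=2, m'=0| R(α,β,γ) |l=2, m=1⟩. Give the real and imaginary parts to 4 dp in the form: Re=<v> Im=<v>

Re=0.0077 Im=-0.0006

D^2_{0,1}(5.7024,1.5771,3.2167) = e^{-i·0·5.7024}·d^2_{0,1}(1.5771)·e^{-i·1·3.2167}. Compute d first:
c=cos(1.5771/2)=0.704875, s=sin(1.5771/2)=0.709332; N=√[2·2·6·1]=4.898979
k∈{1,2} keeps every argument non-negative
  k=1: (−1)^0·4.8990/(2)·0.7049^3·0.7093^1 = +0.608500
  k=2: (−1)^1·4.8990/(2)·0.7049^1·0.7093^3 = -0.616220
d^2_{0,1}(1.5771) = +0.608500 -0.616220 = -0.007720
Phases: e^{-i·(0)·5.7024}=+1.000000+0.000000i, e^{-i·(1)·3.2167}=-0.997181+0.075037i ⇒ D=+0.007698-0.000579i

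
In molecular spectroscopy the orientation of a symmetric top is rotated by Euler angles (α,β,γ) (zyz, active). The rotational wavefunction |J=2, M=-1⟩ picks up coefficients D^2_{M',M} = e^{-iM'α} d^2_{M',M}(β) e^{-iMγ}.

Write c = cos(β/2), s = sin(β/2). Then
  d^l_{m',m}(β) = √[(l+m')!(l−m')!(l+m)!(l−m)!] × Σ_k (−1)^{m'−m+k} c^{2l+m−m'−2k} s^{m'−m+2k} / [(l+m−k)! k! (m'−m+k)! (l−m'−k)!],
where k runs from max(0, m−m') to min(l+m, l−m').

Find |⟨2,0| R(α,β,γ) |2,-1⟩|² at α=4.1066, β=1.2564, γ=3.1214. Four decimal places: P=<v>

P=0.1297

D^2_{0,-1}(4.1066,1.2564,3.1214) = e^{-i·0·4.1066}·d^2_{0,-1}(1.2564)·e^{-i·-1·3.1214}. Compute d first:
Half-angle: c=0.809087, s=0.587689. N=√(2·2·1·6)=4.898979
k∈{0,1} keeps every argument non-negative
  k=0: (−1)^1·4.8990/(2)·0.8091^3·0.5877^1 = -0.762445
  k=1: (−1)^2·4.8990/(2)·0.8091^1·0.5877^3 = +0.402267
d^2_{0,-1}(1.2564) = -0.762445 +0.402267 = -0.360178
|D^2_{0,-1}|² = |d^2_{0,-1}(β)|² = (-0.360178)² = 0.129728 (the z-rotation phases have unit modulus)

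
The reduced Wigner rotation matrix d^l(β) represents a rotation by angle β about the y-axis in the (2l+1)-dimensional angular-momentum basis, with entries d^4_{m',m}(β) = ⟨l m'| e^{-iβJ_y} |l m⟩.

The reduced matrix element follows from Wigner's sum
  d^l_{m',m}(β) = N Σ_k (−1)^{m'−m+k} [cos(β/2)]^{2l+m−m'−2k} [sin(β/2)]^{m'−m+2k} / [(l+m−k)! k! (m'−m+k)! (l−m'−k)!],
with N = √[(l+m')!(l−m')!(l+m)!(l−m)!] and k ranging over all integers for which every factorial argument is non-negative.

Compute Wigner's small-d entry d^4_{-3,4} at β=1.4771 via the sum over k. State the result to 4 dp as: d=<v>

d=0.1311

d^4_{-3,4}(β=1.4771) via Wigner's sum:
c=cos(1.4771/2)=0.739445, s=sin(1.4771/2)=0.673216; N=√[1·5040·40320·1]=14255.272709
The bounds max(0,m−m')=7 and min(l+m,l−m')=7 give 1 term
  k=7: (−1)^0·14255.2727/(5040)·0.7394^1·0.6732^7 = +0.131079
d^4_{-3,4}(1.4771) = +0.131079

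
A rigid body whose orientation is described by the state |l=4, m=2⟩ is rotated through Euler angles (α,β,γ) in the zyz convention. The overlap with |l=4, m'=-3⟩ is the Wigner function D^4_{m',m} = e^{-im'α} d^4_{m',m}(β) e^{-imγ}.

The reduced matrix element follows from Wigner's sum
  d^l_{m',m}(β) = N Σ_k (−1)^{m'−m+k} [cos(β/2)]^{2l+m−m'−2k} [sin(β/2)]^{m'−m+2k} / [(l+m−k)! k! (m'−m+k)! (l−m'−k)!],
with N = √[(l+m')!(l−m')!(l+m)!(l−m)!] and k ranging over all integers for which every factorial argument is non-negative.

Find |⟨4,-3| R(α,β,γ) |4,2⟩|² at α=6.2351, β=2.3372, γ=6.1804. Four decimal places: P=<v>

P=0.1399

D^4_{-3,2}(6.2351,2.3372,6.1804) = e^{-i·-3·6.2351}·d^4_{-3,2}(2.3372)·e^{-i·2·6.1804}. Compute d first:
With c≡cos(β/2)=0.391440 and s≡sin(β/2)=0.920203, N=[1·5040·720·2]^{1/2}=2693.993318
The bounds max(0,m−m')=5 and min(l+m,l−m')=6 give 2 terms
  k=5: (−1)^0·2693.9933/(240)·0.3914^3·0.9202^5 = +0.444223
  k=6: (−1)^1·2693.9933/(720)·0.3914^1·0.9202^7 = -0.818308
d^4_{-3,2}(2.3372) = +0.444223 -0.818308 = -0.374084
|D^4_{-3,2}|² = |d^4_{-3,2}(β)|² = (-0.374084)² = 0.139939 (the z-rotation phases have unit modulus)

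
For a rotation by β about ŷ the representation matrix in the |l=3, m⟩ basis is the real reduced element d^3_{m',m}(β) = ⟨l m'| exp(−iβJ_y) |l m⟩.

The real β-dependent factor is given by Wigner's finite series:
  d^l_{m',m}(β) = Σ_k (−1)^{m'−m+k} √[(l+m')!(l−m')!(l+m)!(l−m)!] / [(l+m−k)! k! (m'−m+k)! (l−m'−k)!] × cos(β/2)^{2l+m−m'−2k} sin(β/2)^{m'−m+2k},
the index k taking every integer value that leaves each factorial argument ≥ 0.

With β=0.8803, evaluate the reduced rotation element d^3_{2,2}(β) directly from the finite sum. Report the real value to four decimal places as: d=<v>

d^3_{2,2}(β=0.8803) via Wigner's sum:
Half-angle: c=0.904688, s=0.426075. N=√(120·1·120·1)=120.000000
k: max(0,(2)−(2))=0 … min(3+(2),3−(2))=1
  k=0: (−1)^0·120.0000/(120)·0.9047^6·0.4261^0 = +0.548267
  k=1: (−1)^1·120.0000/(24)·0.9047^4·0.4261^2 = -0.608047
d^3_{2,2}(0.8803) = +0.548267 -0.608047 = -0.059780

d=-0.0598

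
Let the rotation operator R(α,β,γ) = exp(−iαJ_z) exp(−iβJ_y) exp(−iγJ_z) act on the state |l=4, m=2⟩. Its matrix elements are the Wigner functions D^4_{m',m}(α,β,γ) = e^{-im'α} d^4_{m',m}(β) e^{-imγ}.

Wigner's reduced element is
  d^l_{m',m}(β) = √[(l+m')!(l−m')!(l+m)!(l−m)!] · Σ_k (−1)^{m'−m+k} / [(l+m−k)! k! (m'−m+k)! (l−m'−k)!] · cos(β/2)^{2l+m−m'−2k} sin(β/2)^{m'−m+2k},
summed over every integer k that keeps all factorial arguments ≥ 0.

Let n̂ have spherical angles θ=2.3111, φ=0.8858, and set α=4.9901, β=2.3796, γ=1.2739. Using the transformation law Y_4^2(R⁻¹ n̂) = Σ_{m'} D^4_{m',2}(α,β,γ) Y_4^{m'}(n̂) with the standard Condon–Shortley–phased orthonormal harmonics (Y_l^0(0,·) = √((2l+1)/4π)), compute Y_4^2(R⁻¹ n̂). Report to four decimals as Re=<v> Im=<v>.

Need the full column D^4_{m',2} for m'=−4..4 at α=4.9901, β=2.3796, γ=1.2739.
cos(β/2)=0.371846, sin(β/2)=0.928295
d^4_{-4,2}: single k=6 term ⇒ +0.468187;  D = +0.062475-0.464000i
d^4_{-3,2}: k∈[5..6] ⇒ +0.397834 -0.826471 = -0.428636;  D = -0.424208+0.061456i
d^4_{-2,2}: k∈[4..6] ⇒ +0.212954 -1.061748 +0.551425 = -0.297369;  D = -0.121685-0.271332i
d^4_{-1,2}: k∈[3..5] ⇒ +0.080424 -0.751836 +0.937130 = +0.265717;  D = -0.203353+0.171036i
d^4_{0,2}: k∈[2..4] ⇒ +0.021611 -0.359156 +0.839385 = +0.501840;  D = -0.415937-0.280784i
d^4_{1,2}: k∈[1..3] ⇒ +0.003871 -0.120636 +0.501224 = +0.384459;  D = +0.119507-0.365414i
d^4_{2,2}: k∈[0..2] ⇒ +0.000366 -0.027336 +0.212954 = +0.185983;  D = +0.185847+0.007135i
d^4_{3,2}: k∈[0..1] ⇒ -0.003414 +0.063835 = +0.060420;  D = +0.014323+0.058698i
d^4_{4,2}: single k=0 term ⇒ +0.012054;  D = -0.010478+0.005958i
Y_4^{m'}(θ=2.3111,φ=0.8858) and Σ D·Y over m':
  (+0.0625-0.4640i)·(-0.1210+0.0514i)  (-0.4242+0.0615i)·(+0.3007+0.1581i)  (-0.1217-0.2713i)·(-0.0795-0.3903i)  (-0.2034+0.1710i)·(-0.0275+0.0337i)  (-0.4159-0.2808i)·(-0.3601+0.0000i)  (+0.1195-0.3654i)·(+0.0275+0.0337i)  (+0.1858+0.0071i)·(-0.0795+0.3903i)  (+0.0143+0.0587i)·(-0.3007+0.1581i)  (-0.0105+0.0060i)·(-0.1210-0.0514i)
Y_4^2(R⁻¹ n̂) = -0.081559+0.219730i

Re=-0.0816 Im=0.2197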